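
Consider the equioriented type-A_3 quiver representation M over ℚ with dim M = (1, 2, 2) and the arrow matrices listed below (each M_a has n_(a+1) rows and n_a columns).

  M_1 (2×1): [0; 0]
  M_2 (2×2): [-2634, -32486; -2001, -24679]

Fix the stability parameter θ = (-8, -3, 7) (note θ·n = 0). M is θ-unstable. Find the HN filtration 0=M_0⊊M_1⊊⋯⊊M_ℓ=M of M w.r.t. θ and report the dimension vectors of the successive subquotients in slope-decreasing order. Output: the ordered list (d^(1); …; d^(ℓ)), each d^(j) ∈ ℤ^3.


Via rank(M_{q-1}∘⋯∘M_p): M ≅ I[1,1], I[2,2], I[2,3], I[3,3].
μ_θ-semistable layers: μ^(1)=7; μ^(2)=-3; μ^(3)=-8

((0, 0, 2); (0, 2, 0); (1, 0, 0))


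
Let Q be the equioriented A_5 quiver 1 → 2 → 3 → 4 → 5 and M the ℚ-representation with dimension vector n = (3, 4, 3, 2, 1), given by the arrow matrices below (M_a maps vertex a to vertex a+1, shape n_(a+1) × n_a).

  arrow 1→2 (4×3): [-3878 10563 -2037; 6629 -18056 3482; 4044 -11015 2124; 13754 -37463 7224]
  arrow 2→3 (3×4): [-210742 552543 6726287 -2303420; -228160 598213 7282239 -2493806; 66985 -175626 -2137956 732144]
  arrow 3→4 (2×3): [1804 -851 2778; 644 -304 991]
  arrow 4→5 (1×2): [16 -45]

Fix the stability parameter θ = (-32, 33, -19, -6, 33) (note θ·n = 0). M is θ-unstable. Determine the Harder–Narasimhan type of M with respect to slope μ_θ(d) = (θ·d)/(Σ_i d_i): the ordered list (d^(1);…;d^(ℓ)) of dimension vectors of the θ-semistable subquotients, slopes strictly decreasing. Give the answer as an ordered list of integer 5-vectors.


Interval decomposition of M: I[1,2], I[1,4], I[1,5], I[2,3].
HN type (ℓ=4): μ^(1)=33; μ^(2)=7; μ^(3)=8/3; μ^(4)=-32

((0, 1, 0, 0, 1); (0, 1, 1, 0, 0); (0, 2, 2, 2, 0); (3, 0, 0, 0, 0))


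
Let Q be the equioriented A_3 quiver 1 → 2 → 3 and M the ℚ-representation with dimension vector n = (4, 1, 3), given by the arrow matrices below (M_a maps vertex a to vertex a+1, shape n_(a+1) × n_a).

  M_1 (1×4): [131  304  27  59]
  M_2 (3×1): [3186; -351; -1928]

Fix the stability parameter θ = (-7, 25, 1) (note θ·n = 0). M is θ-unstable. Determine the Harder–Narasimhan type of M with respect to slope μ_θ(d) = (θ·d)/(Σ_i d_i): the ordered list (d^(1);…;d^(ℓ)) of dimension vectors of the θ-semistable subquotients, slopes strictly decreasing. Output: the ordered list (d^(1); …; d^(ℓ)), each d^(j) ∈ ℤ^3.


Barcode: M ≅ I[1,1]^3, I[1,3], I[3,3]^2. HN layers by μ_θ (3 steps, strictly decreasing):
  μ^(1)=13; μ^(2)=1; μ^(3)=-7

((0, 1, 1); (0, 0, 2); (4, 0, 0))


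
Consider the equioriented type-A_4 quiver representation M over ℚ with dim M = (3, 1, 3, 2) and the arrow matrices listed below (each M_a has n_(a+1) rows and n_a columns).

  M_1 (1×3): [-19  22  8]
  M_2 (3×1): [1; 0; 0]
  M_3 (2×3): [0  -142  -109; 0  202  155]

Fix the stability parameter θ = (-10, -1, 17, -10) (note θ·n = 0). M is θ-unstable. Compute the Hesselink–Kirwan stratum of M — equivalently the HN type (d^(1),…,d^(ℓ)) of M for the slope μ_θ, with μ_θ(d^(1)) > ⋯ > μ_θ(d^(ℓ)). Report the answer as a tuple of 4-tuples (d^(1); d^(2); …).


Via rank(M_{q-1}∘⋯∘M_p): M ≅ I[1,1]^2, I[1,3], I[3,4]^2.
μ_θ-semistable layers: μ^(1)=17; μ^(2)=7/2; μ^(3)=-1; μ^(4)=-10

((0, 0, 1, 0); (0, 0, 2, 2); (0, 1, 0, 0); (3, 0, 0, 0))


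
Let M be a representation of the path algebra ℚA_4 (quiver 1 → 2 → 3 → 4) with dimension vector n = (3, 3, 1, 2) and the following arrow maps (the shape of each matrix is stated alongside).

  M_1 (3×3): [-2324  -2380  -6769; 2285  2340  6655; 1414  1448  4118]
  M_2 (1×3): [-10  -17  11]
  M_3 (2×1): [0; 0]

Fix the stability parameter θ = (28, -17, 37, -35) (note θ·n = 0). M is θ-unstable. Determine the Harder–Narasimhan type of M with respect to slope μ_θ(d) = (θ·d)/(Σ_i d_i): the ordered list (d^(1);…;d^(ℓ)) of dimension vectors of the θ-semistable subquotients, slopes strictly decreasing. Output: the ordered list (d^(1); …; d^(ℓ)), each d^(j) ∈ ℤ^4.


Barcode: M ≅ I[1,1], I[1,2], I[1,3], I[2,2], I[4,4]^2. HN layers by μ_θ (5 steps, strictly decreasing):
  μ^(1)=37; μ^(2)=28; μ^(3)=11/2; μ^(4)=-17; μ^(5)=-35

((0, 0, 1, 0); (1, 0, 0, 0); (2, 2, 0, 0); (0, 1, 0, 0); (0, 0, 0, 2))


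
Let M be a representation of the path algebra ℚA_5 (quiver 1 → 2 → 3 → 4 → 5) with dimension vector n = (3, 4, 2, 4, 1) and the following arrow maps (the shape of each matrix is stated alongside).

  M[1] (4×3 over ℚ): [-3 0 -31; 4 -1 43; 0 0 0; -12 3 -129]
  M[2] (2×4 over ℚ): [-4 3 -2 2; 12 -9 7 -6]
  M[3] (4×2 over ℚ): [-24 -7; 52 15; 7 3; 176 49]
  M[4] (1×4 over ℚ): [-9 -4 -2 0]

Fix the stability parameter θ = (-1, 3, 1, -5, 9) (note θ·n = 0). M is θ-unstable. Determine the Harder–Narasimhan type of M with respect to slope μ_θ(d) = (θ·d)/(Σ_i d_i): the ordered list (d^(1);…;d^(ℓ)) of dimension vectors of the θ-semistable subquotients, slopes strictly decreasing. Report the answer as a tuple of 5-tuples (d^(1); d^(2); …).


Via rank(M_{q-1}∘⋯∘M_p): M ≅ I[1,1], I[1,2], I[1,5], I[2,2], I[2,4], I[4,4]^2.
μ_θ-semistable layers: μ^(1)=9; μ^(2)=3; μ^(3)=-1/3; μ^(4)=-1; μ^(5)=-5

((0, 0, 0, 0, 1); (0, 2, 0, 0, 0); (0, 2, 2, 2, 0); (3, 0, 0, 0, 0); (0, 0, 0, 2, 0))


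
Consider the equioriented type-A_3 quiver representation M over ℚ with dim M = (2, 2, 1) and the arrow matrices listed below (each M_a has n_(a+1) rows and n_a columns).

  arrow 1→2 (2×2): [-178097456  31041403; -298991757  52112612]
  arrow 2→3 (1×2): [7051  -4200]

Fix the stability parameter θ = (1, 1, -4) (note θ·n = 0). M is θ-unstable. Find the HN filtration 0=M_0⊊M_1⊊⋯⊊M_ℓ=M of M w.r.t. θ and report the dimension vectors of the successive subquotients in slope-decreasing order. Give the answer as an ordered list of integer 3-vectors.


Interval decomposition of M: I[1,2], I[1,3].
HN type (ℓ=2): μ^(1)=1; μ^(2)=-2/3

((1, 1, 0); (1, 1, 1))


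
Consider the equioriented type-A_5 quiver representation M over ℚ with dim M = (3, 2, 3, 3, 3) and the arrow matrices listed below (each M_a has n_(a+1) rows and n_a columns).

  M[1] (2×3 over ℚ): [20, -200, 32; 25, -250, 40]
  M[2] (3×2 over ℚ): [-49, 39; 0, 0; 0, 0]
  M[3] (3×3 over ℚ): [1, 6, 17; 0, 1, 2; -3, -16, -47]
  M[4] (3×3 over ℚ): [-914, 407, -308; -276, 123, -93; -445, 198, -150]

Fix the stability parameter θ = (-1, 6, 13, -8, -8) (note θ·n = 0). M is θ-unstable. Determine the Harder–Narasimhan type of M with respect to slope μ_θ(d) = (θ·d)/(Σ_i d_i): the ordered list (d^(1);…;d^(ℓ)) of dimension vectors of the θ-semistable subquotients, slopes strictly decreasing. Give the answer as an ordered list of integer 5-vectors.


Via rank(M_{q-1}∘⋯∘M_p): M ≅ I[1,1]^2, I[1,5], I[2,2], I[3,3], I[3,5], I[4,5].
μ_θ-semistable layers: μ^(1)=13; μ^(2)=6; μ^(3)=3/4; μ^(4)=-1; μ^(5)=-8

((0, 0, 1, 0, 0); (0, 1, 0, 0, 0); (0, 1, 1, 1, 1); (3, 0, 1, 1, 1); (0, 0, 0, 1, 1))


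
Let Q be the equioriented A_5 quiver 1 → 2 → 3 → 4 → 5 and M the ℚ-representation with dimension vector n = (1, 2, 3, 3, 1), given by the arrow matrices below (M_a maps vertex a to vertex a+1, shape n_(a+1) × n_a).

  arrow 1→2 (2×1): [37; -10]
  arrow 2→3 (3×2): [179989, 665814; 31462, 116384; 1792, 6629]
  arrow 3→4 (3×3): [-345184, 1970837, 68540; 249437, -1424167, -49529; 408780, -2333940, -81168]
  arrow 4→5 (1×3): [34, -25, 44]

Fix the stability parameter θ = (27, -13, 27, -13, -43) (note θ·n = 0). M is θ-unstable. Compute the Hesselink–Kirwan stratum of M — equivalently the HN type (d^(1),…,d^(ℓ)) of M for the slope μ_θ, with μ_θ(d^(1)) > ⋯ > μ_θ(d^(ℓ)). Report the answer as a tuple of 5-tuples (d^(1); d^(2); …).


Barcode: M ≅ I[1,5], I[2,4], I[3,4]. HN layers by μ_θ (3 steps, strictly decreasing):
  μ^(1)=7; μ^(2)=-3; μ^(3)=-13

((0, 0, 2, 2, 0); (1, 1, 1, 1, 1); (0, 1, 0, 0, 0))


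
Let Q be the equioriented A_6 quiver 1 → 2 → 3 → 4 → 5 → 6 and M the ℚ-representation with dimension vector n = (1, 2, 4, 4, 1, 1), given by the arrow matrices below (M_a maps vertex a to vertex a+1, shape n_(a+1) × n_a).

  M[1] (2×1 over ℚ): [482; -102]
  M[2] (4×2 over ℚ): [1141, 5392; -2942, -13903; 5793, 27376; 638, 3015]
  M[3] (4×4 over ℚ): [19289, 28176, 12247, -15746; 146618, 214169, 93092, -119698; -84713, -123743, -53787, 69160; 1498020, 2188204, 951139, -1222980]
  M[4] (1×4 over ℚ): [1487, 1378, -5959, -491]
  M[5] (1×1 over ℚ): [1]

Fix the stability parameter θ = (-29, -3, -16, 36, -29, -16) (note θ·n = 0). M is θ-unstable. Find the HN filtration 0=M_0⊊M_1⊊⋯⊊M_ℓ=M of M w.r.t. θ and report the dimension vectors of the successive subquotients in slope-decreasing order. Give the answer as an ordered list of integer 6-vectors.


Barcode: M ≅ I[1,6], I[2,4], I[3,4]^2. HN layers by μ_θ (5 steps, strictly decreasing):
  μ^(1)=36; μ^(2)=-3; μ^(3)=-19/2; μ^(4)=-16; μ^(5)=-29

((0, 0, 0, 3, 0, 0); (0, 0, 0, 1, 1, 1); (0, 2, 2, 0, 0, 0); (0, 0, 2, 0, 0, 0); (1, 0, 0, 0, 0, 0))


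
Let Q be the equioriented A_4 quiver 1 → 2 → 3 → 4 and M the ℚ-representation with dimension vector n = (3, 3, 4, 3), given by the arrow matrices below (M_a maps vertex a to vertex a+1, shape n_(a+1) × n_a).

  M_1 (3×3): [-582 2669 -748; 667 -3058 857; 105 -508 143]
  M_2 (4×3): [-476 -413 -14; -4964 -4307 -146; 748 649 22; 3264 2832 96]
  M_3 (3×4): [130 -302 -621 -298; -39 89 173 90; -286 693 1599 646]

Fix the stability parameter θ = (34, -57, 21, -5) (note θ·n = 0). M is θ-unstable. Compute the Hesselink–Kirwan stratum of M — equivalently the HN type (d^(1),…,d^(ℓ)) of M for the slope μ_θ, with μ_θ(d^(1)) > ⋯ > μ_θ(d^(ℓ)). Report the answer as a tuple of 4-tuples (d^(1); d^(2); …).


Via rank(M_{q-1}∘⋯∘M_p): M ≅ I[1,1], I[1,2], I[1,4], I[2,2], I[3,3], I[3,4]^2.
μ_θ-semistable layers: μ^(1)=34; μ^(2)=21; μ^(3)=8; μ^(4)=-23/2; μ^(5)=-57

((1, 0, 0, 0); (0, 0, 1, 0); (0, 0, 3, 3); (2, 2, 0, 0); (0, 1, 0, 0))


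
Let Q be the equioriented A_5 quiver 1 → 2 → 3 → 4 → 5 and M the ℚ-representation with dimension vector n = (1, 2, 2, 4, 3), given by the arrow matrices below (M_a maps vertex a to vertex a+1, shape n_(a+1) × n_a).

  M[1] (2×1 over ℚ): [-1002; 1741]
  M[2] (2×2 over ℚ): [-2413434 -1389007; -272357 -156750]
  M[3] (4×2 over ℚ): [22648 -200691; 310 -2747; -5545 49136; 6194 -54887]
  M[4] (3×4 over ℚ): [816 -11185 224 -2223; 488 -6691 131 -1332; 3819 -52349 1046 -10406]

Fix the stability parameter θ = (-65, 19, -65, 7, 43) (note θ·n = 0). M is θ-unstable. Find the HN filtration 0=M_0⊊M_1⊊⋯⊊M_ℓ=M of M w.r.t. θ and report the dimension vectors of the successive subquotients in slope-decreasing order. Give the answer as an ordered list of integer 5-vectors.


Barcode: M ≅ I[1,5], I[2,4], I[4,5]^2. HN layers by μ_θ (4 steps, strictly decreasing):
  μ^(1)=43; μ^(2)=7; μ^(3)=-23; μ^(4)=-65

((0, 0, 0, 0, 3); (0, 0, 0, 4, 0); (0, 2, 2, 0, 0); (1, 0, 0, 0, 0))


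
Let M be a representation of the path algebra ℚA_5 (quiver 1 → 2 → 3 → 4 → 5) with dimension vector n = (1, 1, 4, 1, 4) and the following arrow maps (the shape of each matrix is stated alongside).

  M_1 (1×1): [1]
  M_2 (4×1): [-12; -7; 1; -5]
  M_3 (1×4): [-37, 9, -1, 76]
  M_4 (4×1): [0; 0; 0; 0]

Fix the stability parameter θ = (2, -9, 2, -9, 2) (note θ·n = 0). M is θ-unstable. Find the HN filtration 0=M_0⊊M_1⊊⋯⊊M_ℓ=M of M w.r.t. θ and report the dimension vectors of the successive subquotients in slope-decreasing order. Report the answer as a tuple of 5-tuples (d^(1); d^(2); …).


Interval decomposition of M: I[1,3], I[3,3]^2, I[3,4], I[5,5]^4.
HN type (ℓ=2): μ^(1)=2; μ^(2)=-7/2

((0, 0, 3, 0, 4); (1, 1, 1, 1, 0))


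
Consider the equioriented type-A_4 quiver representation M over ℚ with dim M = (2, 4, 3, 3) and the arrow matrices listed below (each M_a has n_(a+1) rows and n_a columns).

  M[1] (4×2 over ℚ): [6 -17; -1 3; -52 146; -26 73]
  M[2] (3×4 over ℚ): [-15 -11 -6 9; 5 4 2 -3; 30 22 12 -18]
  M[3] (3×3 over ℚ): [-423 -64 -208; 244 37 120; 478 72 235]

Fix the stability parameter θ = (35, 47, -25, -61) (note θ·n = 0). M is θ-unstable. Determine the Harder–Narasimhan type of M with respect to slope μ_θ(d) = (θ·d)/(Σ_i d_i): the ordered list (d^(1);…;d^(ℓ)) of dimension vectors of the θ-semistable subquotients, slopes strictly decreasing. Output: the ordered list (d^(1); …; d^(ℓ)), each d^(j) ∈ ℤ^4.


Interval decomposition of M: I[1,2], I[1,4], I[2,2], I[2,4], I[3,4].
HN type (ℓ=5): μ^(1)=47; μ^(2)=35; μ^(3)=-1; μ^(4)=-13; μ^(5)=-43

((0, 2, 0, 0); (1, 0, 0, 0); (1, 1, 1, 1); (0, 1, 1, 1); (0, 0, 1, 1))


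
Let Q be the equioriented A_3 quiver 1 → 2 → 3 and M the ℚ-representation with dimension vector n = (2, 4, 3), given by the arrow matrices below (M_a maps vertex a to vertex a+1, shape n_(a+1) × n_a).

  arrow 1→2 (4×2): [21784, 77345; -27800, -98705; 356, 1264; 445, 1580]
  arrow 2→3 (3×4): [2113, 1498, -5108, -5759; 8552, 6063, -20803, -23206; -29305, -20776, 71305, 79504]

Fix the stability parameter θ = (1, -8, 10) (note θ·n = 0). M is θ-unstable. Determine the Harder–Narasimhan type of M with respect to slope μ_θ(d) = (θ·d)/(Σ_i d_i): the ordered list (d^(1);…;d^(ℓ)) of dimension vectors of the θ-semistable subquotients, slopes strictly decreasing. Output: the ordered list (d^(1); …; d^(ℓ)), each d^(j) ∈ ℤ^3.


Interval decomposition of M: I[1,3]^2, I[2,2], I[2,3].
HN type (ℓ=3): μ^(1)=10; μ^(2)=-7/2; μ^(3)=-8

((0, 0, 3); (2, 2, 0); (0, 2, 0))


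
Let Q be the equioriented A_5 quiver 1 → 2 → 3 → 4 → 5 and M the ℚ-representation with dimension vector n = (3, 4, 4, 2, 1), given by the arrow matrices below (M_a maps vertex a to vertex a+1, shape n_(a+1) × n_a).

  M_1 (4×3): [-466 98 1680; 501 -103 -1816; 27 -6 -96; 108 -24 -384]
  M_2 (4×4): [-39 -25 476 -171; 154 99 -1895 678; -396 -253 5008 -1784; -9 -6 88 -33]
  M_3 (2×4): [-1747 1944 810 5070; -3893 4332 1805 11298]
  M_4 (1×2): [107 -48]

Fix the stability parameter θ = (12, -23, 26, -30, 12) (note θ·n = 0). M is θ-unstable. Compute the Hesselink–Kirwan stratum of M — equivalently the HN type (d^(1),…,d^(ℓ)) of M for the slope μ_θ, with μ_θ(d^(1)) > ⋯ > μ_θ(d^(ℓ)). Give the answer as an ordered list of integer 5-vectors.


Interval decomposition of M: I[1,1], I[1,3], I[1,5], I[2,3], I[2,4].
HN type (ℓ=5): μ^(1)=26; μ^(2)=12; μ^(3)=-2; μ^(4)=-11/2; μ^(5)=-23

((0, 0, 2, 0, 0); (1, 0, 0, 0, 1); (0, 0, 2, 2, 0); (2, 2, 0, 0, 0); (0, 2, 0, 0, 0))


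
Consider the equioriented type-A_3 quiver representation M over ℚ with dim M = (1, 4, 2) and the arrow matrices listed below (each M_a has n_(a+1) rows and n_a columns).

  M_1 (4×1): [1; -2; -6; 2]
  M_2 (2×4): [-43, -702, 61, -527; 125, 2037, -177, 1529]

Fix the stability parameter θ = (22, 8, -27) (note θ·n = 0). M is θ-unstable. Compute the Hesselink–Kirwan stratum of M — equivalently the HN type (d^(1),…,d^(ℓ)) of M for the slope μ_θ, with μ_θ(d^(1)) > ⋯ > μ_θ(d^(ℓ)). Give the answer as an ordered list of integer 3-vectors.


Barcode: M ≅ I[1,3], I[2,2]^2, I[2,3]. HN layers by μ_θ (3 steps, strictly decreasing):
  μ^(1)=8; μ^(2)=1; μ^(3)=-19/2

((0, 2, 0); (1, 1, 1); (0, 1, 1))


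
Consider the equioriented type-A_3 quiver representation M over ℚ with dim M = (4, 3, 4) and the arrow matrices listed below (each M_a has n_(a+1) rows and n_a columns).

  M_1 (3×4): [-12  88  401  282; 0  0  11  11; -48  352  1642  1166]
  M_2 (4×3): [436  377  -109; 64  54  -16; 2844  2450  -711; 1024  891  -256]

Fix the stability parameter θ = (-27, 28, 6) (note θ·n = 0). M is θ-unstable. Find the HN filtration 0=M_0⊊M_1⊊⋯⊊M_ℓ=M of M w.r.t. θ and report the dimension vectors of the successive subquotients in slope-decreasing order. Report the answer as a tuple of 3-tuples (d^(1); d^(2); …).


Via rank(M_{q-1}∘⋯∘M_p): M ≅ I[1,1]^2, I[1,2], I[1,3], I[2,3], I[3,3]^2.
μ_θ-semistable layers: μ^(1)=28; μ^(2)=17; μ^(3)=6; μ^(4)=-27

((0, 1, 0); (0, 2, 2); (0, 0, 2); (4, 0, 0))


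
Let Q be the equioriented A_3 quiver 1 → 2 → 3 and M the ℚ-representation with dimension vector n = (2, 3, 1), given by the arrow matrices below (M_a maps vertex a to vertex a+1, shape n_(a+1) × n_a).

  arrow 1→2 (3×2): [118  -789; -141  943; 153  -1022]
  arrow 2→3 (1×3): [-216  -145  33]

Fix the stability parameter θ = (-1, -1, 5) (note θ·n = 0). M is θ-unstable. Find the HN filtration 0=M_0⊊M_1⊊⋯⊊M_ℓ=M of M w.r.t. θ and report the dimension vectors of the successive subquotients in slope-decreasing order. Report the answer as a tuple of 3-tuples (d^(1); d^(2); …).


Barcode: M ≅ I[1,2], I[1,3], I[2,2]. HN layers by μ_θ (2 steps, strictly decreasing):
  μ^(1)=5; μ^(2)=-1

((0, 0, 1); (2, 3, 0))


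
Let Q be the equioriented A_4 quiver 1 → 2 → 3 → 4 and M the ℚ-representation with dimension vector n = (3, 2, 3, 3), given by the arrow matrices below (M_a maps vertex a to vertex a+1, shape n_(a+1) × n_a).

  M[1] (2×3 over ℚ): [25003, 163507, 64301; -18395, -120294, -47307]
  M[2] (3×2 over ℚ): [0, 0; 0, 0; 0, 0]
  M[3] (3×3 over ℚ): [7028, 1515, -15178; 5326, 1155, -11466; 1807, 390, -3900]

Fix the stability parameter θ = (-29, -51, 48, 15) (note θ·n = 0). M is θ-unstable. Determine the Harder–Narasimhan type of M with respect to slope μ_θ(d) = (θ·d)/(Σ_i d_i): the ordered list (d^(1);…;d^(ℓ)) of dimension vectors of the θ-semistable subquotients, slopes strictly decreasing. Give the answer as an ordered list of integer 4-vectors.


Barcode: M ≅ I[1,1], I[1,2]^2, I[3,3], I[3,4]^2, I[4,4]. HN layers by μ_θ (5 steps, strictly decreasing):
  μ^(1)=48; μ^(2)=63/2; μ^(3)=15; μ^(4)=-29; μ^(5)=-40

((0, 0, 1, 0); (0, 0, 2, 2); (0, 0, 0, 1); (1, 0, 0, 0); (2, 2, 0, 0))


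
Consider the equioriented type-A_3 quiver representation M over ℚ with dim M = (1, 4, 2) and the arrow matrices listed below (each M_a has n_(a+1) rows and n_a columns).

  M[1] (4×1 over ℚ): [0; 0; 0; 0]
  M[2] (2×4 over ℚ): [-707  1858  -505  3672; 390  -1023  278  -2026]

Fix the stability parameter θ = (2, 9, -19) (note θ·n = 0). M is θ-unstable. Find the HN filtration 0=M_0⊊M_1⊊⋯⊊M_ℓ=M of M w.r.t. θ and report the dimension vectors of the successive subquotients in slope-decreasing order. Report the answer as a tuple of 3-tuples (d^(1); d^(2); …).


Barcode: M ≅ I[1,1], I[2,2]^2, I[2,3]^2. HN layers by μ_θ (3 steps, strictly decreasing):
  μ^(1)=9; μ^(2)=2; μ^(3)=-5

((0, 2, 0); (1, 0, 0); (0, 2, 2))


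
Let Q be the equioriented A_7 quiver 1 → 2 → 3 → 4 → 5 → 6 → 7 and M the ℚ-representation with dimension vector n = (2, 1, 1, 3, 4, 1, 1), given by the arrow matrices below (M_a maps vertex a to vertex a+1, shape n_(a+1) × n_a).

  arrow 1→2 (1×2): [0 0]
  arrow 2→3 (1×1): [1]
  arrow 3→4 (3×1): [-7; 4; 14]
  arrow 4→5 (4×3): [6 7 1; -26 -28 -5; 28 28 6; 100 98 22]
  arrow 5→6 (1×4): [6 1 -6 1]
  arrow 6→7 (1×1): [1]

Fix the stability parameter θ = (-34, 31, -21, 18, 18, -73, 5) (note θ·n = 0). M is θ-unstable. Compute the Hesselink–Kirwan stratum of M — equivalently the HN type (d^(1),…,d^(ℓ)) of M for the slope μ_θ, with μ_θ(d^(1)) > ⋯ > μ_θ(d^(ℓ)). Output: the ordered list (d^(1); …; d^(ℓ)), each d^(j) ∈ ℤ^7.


Interval decomposition of M: I[1,1]^2, I[2,4], I[4,5], I[4,7], I[5,5]^2.
HN type (ℓ=4): μ^(1)=18; μ^(2)=5; μ^(3)=-37/3; μ^(4)=-34

((0, 0, 0, 2, 3, 0, 0); (0, 1, 1, 0, 0, 0, 1); (0, 0, 0, 1, 1, 1, 0); (2, 0, 0, 0, 0, 0, 0))


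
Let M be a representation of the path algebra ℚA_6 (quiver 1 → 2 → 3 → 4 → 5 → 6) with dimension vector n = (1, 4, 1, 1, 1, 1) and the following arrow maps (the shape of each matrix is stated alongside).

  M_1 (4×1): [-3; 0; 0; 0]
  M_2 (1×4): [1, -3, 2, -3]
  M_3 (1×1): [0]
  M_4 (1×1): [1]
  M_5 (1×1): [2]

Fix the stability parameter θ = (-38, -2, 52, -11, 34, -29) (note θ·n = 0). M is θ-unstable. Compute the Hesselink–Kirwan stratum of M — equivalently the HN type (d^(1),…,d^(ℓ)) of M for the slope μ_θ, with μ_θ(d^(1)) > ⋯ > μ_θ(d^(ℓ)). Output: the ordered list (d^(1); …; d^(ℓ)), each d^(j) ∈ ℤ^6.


Barcode: M ≅ I[1,3], I[2,2]^3, I[4,6]. HN layers by μ_θ (5 steps, strictly decreasing):
  μ^(1)=52; μ^(2)=5/2; μ^(3)=-2; μ^(4)=-11; μ^(5)=-38

((0, 0, 1, 0, 0, 0); (0, 0, 0, 0, 1, 1); (0, 4, 0, 0, 0, 0); (0, 0, 0, 1, 0, 0); (1, 0, 0, 0, 0, 0))


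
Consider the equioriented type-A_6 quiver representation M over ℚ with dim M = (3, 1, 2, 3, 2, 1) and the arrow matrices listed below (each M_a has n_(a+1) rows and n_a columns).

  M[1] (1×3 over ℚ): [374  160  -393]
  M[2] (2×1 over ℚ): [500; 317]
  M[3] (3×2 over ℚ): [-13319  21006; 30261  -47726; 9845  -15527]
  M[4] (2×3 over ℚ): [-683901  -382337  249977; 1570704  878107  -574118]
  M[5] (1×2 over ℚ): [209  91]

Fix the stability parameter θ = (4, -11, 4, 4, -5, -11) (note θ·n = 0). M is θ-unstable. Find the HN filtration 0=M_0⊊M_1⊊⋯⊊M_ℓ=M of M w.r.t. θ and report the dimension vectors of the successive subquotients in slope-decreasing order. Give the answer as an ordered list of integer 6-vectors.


Interval decomposition of M: I[1,1]^2, I[1,6], I[3,5], I[4,4].
HN type (ℓ=4): μ^(1)=4; μ^(2)=1; μ^(3)=-2; μ^(4)=-7/2

((2, 0, 0, 1, 0, 0); (0, 0, 1, 1, 1, 0); (0, 0, 1, 1, 1, 1); (1, 1, 0, 0, 0, 0))


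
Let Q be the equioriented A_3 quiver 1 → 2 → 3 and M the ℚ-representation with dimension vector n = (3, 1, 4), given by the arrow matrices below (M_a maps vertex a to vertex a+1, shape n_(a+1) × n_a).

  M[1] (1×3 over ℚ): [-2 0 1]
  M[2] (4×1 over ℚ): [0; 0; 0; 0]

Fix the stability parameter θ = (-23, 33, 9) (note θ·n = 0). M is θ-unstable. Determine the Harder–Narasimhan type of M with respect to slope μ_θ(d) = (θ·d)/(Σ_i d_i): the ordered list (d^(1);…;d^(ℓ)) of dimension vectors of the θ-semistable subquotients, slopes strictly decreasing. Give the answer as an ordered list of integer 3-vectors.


Interval decomposition of M: I[1,1]^2, I[1,2], I[3,3]^4.
HN type (ℓ=3): μ^(1)=33; μ^(2)=9; μ^(3)=-23

((0, 1, 0); (0, 0, 4); (3, 0, 0))


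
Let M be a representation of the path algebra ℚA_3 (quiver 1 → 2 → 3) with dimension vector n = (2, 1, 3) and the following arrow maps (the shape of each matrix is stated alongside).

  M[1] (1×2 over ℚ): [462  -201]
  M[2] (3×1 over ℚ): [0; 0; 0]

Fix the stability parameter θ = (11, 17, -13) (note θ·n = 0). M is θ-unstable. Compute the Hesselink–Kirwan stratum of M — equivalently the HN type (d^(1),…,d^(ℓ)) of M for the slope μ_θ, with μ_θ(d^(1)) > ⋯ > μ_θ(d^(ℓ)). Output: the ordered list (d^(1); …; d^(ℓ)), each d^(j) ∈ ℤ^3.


Interval decomposition of M: I[1,1], I[1,2], I[3,3]^3.
HN type (ℓ=3): μ^(1)=17; μ^(2)=11; μ^(3)=-13

((0, 1, 0); (2, 0, 0); (0, 0, 3))


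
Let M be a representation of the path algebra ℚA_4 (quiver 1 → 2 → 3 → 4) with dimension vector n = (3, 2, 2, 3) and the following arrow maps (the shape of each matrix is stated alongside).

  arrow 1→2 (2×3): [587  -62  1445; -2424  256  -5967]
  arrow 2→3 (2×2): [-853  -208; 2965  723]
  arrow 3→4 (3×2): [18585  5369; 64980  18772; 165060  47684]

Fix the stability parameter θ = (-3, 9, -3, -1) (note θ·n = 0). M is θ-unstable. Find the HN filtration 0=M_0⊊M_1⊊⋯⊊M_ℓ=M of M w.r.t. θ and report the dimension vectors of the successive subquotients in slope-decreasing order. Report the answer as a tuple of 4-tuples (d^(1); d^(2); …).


Barcode: M ≅ I[1,1], I[1,3], I[1,4], I[4,4]^2. HN layers by μ_θ (4 steps, strictly decreasing):
  μ^(1)=3; μ^(2)=5/3; μ^(3)=-1; μ^(4)=-3

((0, 1, 1, 0); (0, 1, 1, 1); (0, 0, 0, 2); (3, 0, 0, 0))


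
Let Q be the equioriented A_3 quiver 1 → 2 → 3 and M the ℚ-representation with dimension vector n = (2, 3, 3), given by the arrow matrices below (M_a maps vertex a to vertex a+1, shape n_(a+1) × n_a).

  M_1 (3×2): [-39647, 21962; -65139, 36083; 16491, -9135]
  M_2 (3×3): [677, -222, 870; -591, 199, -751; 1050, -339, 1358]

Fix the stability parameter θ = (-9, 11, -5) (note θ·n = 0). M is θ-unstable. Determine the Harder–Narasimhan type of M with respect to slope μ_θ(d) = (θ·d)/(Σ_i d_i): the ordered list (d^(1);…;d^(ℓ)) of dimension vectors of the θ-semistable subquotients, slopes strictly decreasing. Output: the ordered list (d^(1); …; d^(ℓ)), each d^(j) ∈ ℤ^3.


Via rank(M_{q-1}∘⋯∘M_p): M ≅ I[1,3]^2, I[2,3].
μ_θ-semistable layers: μ^(1)=3; μ^(2)=-9

((0, 3, 3); (2, 0, 0))


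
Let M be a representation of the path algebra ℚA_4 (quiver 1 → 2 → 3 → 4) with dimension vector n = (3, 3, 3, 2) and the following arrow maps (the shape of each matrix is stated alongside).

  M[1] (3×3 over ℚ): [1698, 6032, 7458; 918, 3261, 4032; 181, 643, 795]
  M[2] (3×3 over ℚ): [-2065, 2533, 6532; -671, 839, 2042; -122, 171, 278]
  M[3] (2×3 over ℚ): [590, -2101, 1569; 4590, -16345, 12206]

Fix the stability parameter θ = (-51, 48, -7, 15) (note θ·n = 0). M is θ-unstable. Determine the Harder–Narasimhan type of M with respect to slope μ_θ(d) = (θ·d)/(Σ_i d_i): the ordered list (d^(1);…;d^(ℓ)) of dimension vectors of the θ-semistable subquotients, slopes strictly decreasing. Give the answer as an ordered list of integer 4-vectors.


Interval decomposition of M: I[1,1], I[1,4]^2, I[2,3].
HN type (ℓ=3): μ^(1)=41/2; μ^(2)=56/3; μ^(3)=-51

((0, 1, 1, 0); (0, 2, 2, 2); (3, 0, 0, 0))


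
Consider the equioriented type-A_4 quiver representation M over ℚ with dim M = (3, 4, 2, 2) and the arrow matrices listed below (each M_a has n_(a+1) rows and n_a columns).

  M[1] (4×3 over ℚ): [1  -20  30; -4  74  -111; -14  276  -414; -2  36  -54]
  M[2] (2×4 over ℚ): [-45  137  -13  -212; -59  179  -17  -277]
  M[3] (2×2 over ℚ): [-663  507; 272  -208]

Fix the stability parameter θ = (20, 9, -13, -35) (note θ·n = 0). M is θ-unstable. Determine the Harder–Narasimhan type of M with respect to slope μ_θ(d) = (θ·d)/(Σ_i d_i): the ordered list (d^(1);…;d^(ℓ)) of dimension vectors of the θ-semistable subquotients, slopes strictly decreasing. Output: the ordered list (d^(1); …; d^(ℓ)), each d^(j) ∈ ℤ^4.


Interval decomposition of M: I[1,1], I[1,2], I[1,3], I[2,2], I[2,4], I[4,4].
HN type (ℓ=6): μ^(1)=20; μ^(2)=29/2; μ^(3)=9; μ^(4)=16/3; μ^(5)=-13; μ^(6)=-35

((1, 0, 0, 0); (1, 1, 0, 0); (0, 1, 0, 0); (1, 1, 1, 0); (0, 1, 1, 1); (0, 0, 0, 1))


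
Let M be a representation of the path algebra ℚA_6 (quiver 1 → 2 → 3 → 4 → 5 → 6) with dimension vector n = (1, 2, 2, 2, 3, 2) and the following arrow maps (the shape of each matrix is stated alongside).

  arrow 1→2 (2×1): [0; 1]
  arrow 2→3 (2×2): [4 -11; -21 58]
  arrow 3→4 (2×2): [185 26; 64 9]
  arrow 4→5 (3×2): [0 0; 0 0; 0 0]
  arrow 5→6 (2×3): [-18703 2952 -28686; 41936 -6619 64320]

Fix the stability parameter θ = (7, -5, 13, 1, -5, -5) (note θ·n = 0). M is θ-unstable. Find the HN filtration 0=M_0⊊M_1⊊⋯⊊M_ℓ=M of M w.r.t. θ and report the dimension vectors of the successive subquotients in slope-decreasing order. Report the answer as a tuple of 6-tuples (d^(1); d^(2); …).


Via rank(M_{q-1}∘⋯∘M_p): M ≅ I[1,4], I[2,4], I[5,5], I[5,6]^2.
μ_θ-semistable layers: μ^(1)=7; μ^(2)=1; μ^(3)=-5

((0, 0, 2, 2, 0, 0); (1, 1, 0, 0, 0, 0); (0, 1, 0, 0, 3, 2))


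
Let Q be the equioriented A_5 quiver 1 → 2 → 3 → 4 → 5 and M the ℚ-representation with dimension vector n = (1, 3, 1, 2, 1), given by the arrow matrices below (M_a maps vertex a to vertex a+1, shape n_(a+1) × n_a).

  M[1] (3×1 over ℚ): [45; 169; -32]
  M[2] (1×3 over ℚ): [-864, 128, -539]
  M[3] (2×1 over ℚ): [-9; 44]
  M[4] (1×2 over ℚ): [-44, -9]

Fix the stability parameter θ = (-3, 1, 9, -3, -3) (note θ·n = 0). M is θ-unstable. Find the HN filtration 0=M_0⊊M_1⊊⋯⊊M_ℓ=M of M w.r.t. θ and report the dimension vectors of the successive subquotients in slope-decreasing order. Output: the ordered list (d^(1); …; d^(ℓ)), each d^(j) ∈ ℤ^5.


Interval decomposition of M: I[1,2], I[2,2], I[2,4], I[4,5].
HN type (ℓ=3): μ^(1)=3; μ^(2)=1; μ^(3)=-3

((0, 0, 1, 1, 0); (0, 3, 0, 0, 0); (1, 0, 0, 1, 1))


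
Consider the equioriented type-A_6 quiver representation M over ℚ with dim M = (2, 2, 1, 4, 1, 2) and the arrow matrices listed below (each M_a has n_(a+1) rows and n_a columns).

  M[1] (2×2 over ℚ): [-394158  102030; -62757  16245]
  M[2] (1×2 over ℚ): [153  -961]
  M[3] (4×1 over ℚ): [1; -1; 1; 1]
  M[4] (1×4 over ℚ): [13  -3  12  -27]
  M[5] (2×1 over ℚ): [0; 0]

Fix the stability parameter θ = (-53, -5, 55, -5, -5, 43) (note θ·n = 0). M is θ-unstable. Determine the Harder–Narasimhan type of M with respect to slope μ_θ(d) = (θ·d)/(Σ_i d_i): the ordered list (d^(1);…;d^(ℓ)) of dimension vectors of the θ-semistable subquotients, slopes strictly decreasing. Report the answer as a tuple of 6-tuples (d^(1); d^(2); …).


Interval decomposition of M: I[1,1], I[1,5], I[2,2], I[4,4]^3, I[6,6]^2.
HN type (ℓ=4): μ^(1)=43; μ^(2)=15; μ^(3)=-5; μ^(4)=-53

((0, 0, 0, 0, 0, 2); (0, 0, 1, 1, 1, 0); (0, 2, 0, 3, 0, 0); (2, 0, 0, 0, 0, 0))


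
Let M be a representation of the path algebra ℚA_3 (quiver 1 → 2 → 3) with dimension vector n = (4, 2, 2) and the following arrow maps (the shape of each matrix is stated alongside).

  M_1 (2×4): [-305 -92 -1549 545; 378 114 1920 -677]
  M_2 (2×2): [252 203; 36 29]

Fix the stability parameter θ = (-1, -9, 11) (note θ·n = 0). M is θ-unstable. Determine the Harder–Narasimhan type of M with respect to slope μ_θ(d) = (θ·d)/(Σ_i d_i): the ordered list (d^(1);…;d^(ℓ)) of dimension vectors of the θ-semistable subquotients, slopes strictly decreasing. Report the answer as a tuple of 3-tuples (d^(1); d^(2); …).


Via rank(M_{q-1}∘⋯∘M_p): M ≅ I[1,1]^2, I[1,2], I[1,3], I[3,3].
μ_θ-semistable layers: μ^(1)=11; μ^(2)=-1; μ^(3)=-5

((0, 0, 2); (2, 0, 0); (2, 2, 0))


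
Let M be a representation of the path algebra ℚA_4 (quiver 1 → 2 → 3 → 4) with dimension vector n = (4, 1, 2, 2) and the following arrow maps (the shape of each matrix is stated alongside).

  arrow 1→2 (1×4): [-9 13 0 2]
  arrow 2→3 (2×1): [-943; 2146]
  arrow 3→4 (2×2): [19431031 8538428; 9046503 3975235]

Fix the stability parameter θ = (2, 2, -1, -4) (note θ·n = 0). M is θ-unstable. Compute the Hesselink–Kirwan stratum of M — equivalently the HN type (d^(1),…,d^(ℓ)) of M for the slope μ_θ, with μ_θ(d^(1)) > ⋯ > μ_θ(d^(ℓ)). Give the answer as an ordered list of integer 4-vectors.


Interval decomposition of M: I[1,1]^3, I[1,4], I[3,4].
HN type (ℓ=3): μ^(1)=2; μ^(2)=-1/4; μ^(3)=-5/2

((3, 0, 0, 0); (1, 1, 1, 1); (0, 0, 1, 1))


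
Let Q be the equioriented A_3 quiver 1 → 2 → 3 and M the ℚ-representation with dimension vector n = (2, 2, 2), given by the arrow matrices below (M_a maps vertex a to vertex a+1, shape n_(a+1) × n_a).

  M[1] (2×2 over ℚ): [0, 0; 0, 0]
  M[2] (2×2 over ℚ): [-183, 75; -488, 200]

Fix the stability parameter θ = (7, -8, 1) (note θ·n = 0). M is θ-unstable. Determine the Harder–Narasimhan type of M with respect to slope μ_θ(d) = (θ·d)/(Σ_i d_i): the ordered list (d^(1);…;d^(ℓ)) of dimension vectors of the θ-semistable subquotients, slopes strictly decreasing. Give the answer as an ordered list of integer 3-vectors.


Interval decomposition of M: I[1,1]^2, I[2,2], I[2,3], I[3,3].
HN type (ℓ=3): μ^(1)=7; μ^(2)=1; μ^(3)=-8

((2, 0, 0); (0, 0, 2); (0, 2, 0))


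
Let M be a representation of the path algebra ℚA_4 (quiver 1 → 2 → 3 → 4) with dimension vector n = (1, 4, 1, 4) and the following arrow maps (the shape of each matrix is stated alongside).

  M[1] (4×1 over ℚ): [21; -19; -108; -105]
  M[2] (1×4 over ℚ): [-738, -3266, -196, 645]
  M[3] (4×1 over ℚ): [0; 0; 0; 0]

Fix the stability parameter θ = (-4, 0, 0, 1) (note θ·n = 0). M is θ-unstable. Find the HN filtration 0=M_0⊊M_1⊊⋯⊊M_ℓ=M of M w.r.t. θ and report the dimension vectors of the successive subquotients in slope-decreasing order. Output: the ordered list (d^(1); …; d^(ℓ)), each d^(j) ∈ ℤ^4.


Interval decomposition of M: I[1,3], I[2,2]^3, I[4,4]^4.
HN type (ℓ=3): μ^(1)=1; μ^(2)=0; μ^(3)=-4

((0, 0, 0, 4); (0, 4, 1, 0); (1, 0, 0, 0))


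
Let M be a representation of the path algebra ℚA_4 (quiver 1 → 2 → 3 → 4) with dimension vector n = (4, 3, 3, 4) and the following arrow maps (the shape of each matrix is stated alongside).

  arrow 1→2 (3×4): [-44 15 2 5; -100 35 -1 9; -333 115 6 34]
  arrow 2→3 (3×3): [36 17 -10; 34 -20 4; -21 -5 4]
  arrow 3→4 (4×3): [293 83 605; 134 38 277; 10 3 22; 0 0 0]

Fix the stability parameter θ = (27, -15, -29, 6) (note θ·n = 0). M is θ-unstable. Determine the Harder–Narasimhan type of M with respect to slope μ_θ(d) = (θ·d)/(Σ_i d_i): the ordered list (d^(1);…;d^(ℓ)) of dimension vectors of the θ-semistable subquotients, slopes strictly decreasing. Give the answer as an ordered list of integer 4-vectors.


Interval decomposition of M: I[1,1], I[1,2], I[1,4]^2, I[3,4], I[4,4].
HN type (ℓ=4): μ^(1)=27; μ^(2)=6; μ^(3)=-17/3; μ^(4)=-29

((1, 0, 0, 0); (1, 1, 0, 4); (2, 2, 2, 0); (0, 0, 1, 0))


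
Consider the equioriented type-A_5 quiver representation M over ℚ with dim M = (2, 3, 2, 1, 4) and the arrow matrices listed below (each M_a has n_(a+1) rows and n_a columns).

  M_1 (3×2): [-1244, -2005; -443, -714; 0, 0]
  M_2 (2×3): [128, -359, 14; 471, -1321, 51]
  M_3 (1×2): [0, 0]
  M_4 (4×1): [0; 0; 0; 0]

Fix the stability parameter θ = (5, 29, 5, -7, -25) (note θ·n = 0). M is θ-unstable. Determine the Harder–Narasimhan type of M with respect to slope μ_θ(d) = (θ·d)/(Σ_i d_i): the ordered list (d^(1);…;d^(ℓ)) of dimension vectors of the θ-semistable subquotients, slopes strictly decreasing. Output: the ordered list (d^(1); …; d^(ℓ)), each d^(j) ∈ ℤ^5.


Barcode: M ≅ I[1,3]^2, I[2,2], I[4,4], I[5,5]^4. HN layers by μ_θ (5 steps, strictly decreasing):
  μ^(1)=29; μ^(2)=17; μ^(3)=5; μ^(4)=-7; μ^(5)=-25

((0, 1, 0, 0, 0); (0, 2, 2, 0, 0); (2, 0, 0, 0, 0); (0, 0, 0, 1, 0); (0, 0, 0, 0, 4))


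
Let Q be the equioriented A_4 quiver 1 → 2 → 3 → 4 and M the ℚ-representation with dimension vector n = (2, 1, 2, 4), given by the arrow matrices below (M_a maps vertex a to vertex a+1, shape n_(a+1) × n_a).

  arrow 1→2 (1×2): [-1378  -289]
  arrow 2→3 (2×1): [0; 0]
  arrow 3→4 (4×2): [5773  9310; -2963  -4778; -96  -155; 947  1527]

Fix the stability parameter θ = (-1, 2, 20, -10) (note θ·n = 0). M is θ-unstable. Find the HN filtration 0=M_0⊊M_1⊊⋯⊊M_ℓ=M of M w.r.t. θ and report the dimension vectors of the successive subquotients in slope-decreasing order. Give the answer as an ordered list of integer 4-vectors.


Barcode: M ≅ I[1,1], I[1,2], I[3,4]^2, I[4,4]^2. HN layers by μ_θ (4 steps, strictly decreasing):
  μ^(1)=5; μ^(2)=2; μ^(3)=-1; μ^(4)=-10

((0, 0, 2, 2); (0, 1, 0, 0); (2, 0, 0, 0); (0, 0, 0, 2))


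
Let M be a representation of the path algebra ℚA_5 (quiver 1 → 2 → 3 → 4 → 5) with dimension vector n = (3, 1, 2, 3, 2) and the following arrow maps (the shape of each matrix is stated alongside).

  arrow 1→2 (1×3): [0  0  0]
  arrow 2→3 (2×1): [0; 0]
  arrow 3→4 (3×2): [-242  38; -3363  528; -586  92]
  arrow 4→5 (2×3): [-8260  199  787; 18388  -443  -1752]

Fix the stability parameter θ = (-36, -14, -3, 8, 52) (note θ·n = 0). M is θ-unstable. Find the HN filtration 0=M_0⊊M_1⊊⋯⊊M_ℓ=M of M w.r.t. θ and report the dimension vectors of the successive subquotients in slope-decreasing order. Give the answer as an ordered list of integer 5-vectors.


Interval decomposition of M: I[1,1]^3, I[2,2], I[3,5]^2, I[4,4].
HN type (ℓ=5): μ^(1)=52; μ^(2)=8; μ^(3)=-3; μ^(4)=-14; μ^(5)=-36

((0, 0, 0, 0, 2); (0, 0, 0, 3, 0); (0, 0, 2, 0, 0); (0, 1, 0, 0, 0); (3, 0, 0, 0, 0))


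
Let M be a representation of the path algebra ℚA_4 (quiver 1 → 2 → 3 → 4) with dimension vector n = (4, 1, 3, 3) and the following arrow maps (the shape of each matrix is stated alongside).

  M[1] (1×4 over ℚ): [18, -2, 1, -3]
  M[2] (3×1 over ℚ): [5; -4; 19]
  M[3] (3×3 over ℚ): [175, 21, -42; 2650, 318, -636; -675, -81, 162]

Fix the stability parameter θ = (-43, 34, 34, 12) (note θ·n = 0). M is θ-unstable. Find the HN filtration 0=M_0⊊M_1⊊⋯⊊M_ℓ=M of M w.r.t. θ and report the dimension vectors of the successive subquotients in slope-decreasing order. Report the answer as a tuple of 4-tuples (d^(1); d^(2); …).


Interval decomposition of M: I[1,1]^3, I[1,4], I[3,3]^2, I[4,4]^2.
HN type (ℓ=4): μ^(1)=34; μ^(2)=80/3; μ^(3)=12; μ^(4)=-43

((0, 0, 2, 0); (0, 1, 1, 1); (0, 0, 0, 2); (4, 0, 0, 0))


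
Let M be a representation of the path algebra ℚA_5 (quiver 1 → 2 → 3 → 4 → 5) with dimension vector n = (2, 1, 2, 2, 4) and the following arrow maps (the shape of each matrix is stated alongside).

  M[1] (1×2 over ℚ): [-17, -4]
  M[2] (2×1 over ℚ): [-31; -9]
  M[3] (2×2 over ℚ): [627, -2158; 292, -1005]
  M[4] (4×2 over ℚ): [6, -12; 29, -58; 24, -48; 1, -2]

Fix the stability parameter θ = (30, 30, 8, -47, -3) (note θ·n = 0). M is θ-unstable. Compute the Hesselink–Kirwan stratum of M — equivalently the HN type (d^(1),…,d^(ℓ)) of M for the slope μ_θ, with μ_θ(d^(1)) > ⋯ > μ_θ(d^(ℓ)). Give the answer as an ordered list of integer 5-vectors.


Barcode: M ≅ I[1,1], I[1,5], I[3,4], I[5,5]^3. HN layers by μ_θ (4 steps, strictly decreasing):
  μ^(1)=30; μ^(2)=18/5; μ^(3)=-3; μ^(4)=-39/2

((1, 0, 0, 0, 0); (1, 1, 1, 1, 1); (0, 0, 0, 0, 3); (0, 0, 1, 1, 0))


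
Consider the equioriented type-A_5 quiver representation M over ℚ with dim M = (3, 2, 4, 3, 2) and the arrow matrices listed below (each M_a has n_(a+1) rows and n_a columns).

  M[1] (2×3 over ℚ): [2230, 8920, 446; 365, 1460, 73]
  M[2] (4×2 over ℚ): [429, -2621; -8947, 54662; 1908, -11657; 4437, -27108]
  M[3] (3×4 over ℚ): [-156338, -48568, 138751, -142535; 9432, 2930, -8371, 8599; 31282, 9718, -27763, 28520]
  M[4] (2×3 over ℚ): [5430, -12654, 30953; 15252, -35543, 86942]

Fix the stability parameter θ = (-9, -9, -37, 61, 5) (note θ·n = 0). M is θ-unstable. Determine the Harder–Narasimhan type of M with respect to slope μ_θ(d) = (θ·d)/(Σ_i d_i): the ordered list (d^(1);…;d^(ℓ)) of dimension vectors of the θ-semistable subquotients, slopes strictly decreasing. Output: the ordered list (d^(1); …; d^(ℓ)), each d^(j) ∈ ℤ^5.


Interval decomposition of M: I[1,1]^2, I[1,5], I[2,5], I[3,3], I[3,4].
HN type (ℓ=6): μ^(1)=61; μ^(2)=33; μ^(3)=-9; μ^(4)=-55/3; μ^(5)=-23; μ^(6)=-37

((0, 0, 0, 1, 0); (0, 0, 0, 2, 2); (2, 0, 0, 0, 0); (1, 1, 1, 0, 0); (0, 1, 1, 0, 0); (0, 0, 2, 0, 0))


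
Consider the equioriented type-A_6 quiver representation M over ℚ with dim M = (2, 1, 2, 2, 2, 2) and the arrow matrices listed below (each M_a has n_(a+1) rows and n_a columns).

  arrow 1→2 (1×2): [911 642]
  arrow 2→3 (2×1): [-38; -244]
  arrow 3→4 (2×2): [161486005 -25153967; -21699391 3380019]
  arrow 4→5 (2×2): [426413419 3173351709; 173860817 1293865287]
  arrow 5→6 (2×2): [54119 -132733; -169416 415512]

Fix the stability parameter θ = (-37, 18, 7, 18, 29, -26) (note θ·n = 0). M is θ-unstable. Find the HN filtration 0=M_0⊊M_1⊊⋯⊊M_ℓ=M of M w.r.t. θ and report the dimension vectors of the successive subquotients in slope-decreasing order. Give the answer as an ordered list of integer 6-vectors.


Barcode: M ≅ I[1,1], I[1,4], I[3,5], I[5,6], I[6,6]. HN layers by μ_θ (7 steps, strictly decreasing):
  μ^(1)=29; μ^(2)=18; μ^(3)=25/2; μ^(4)=7; μ^(5)=3/2; μ^(6)=-26; μ^(7)=-37

((0, 0, 0, 0, 1, 0); (0, 0, 0, 2, 0, 0); (0, 1, 1, 0, 0, 0); (0, 0, 1, 0, 0, 0); (0, 0, 0, 0, 1, 1); (0, 0, 0, 0, 0, 1); (2, 0, 0, 0, 0, 0))
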